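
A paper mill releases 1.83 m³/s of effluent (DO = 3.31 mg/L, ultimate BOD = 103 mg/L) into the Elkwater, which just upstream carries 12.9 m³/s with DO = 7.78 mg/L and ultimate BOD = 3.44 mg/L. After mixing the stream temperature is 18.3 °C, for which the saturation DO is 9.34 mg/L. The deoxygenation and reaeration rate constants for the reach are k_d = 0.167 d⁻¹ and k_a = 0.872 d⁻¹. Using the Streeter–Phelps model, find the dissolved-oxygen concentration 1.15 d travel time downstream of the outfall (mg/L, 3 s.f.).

DO ≈ 6.85 mg/L

Mixed DO = (12.9×7.78 + 1.83×3.31)/(12.9+1.83) = 106.4/14.73 = 7.225 mg/L.
Mixed L₀ = (12.9×3.44 + 1.83×103)/(14.73) = 232.9/14.73 = 15.81 mg/L.
Initial deficit D₀ = C_s − DO₀ = 9.34 − 7.225 = 2.115 mg/L.
D(1.15) = [0.167×15.81/(0.872−0.167)](e^(−0.167×1.15) − e^(−0.872×1.15)) + 2.115 e^(−0.872×1.15)
= 3.745 × (0.8253 − 0.3669) + 2.115 × 0.3669 = 2.493 mg/L.
DO = 9.34 − 2.493 = 6.847 mg/L.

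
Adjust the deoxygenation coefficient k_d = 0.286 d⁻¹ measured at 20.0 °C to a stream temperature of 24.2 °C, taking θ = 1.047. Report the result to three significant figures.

k_d ≈ 0.347 d⁻¹

k_d(T₂) = k_d(T₁) · θ^(T₂−T₁) = 0.286 × 1.047^(24.2−20.0)
= 0.286 × 1.047^4.20 = 0.286 × 1.213 = 0.3469 d⁻¹.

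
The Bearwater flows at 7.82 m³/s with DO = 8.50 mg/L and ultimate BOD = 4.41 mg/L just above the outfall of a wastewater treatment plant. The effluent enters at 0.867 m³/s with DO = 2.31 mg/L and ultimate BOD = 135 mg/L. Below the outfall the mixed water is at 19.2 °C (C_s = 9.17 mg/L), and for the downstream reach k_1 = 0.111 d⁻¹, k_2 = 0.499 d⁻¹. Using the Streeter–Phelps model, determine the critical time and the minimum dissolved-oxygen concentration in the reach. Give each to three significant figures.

t_c ≈ 3.10 d; minimum DO ≈ 6.42 mg/L

Mixed DO = (7.82×8.50 + 0.867×2.31)/(7.82+0.867) = 68.47/8.687 = 7.882 mg/L.
Mixed L₀ = (7.82×4.41 + 0.867×135)/(8.687) = 151.5/8.687 = 17.44 mg/L.
Initial deficit D₀ = C_s − DO₀ = 9.17 − 7.882 = 1.288 mg/L.
t_c = (1/0.3880) ln[(0.499/0.111)(1 − 1.288×0.3880/(0.111×17.44))] = 2.577 × ln(3.335) = 3.105 d.
D_c = (0.111/0.499) × 17.44 × e^(−0.111×3.105) = 0.2224 × 17.44 × 0.7085 = 2.749 mg/L.
Minimum DO = 9.17 − 2.749 = 6.421 mg/L.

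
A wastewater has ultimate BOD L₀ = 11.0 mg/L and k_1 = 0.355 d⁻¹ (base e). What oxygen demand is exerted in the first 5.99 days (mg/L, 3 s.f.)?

y_t = L₀(1 − e^(−k_1 t)) = 11.0 × (1 − e^(−0.355×5.99))
= 11.0 × (1 − 0.1193) = 11.0 × 0.8807 = 9.688 mg/L.

y ≈ 9.69 mg/L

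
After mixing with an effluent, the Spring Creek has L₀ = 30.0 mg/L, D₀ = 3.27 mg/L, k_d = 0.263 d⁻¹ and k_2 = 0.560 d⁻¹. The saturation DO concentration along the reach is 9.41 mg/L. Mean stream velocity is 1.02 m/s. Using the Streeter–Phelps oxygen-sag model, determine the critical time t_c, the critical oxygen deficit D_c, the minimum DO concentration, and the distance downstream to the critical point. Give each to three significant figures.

At the critical point dD/dt = 0, so k_d L₀ e^(−k_d t) = k_2 D. Substituting D(t) from the Streeter–Phelps equation and solving for t gives
t_c = ln[(k_2/k_d)(1 − D₀(k_2−k_d)/(k_d L₀))] / (k_2−k_d).
Here k_2−k_d = 0.2970 d⁻¹ and 1 − D₀(k_2−k_d)/(k_d L₀) = 1 − 3.27×0.2970/(0.263×30.0) = 0.8769, so
t_c = ln(2.129 × 0.8769) / 0.2970 = 0.6244 / 0.2970 = 2.102 d.
D_c = (k_d/k_2) L₀ e^(−k_d t_c) = (0.263/0.560) × 30.0 × e^(−0.263×2.102) = 0.4696 × 30.0 × 0.5753 = 8.105 mg/L.
Minimum DO = C_s − D_c = 9.41 − 8.105 = 1.305 mg/L.
x_c = v t_c = 1.02 m/s × 2.102 d × 86400 s/d = 185300 m ≈ 185 km.

t_c ≈ 2.10 d; D_c ≈ 8.10 mg/L; min DO ≈ 1.31 mg/L; x_c ≈ 185 km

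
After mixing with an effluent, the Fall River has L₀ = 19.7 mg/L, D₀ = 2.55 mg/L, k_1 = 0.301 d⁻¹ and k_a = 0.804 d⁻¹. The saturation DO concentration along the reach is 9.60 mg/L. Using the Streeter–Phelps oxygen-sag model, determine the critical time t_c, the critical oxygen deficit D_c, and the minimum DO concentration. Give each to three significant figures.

With k_a/k_1 = 2.671 and 1 − D₀(k_a−k_1)/(k_1 L₀) = 0.7837,
t_c = ln(2.671 × 0.7837) / (0.804 − 0.301) = ln(2.093) / 0.5030 = 0.7387/0.5030 = 1.469 d.
D_c = (k_1/k_a) L₀ e^(−k_1 t_c) = (0.301/0.804) × 19.7 × e^(−0.301×1.469) = 0.3744 × 19.7 × 0.6427 = 4.740 mg/L.
Minimum DO = C_s − D_c = 9.60 − 4.740 = 4.860 mg/L.

t_c ≈ 1.47 d; D_c ≈ 4.74 mg/L; min DO ≈ 4.86 mg/L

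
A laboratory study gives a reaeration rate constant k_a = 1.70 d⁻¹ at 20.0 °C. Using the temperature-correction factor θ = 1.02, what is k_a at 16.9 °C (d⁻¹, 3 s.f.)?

k_a ≈ 1.60 d⁻¹

k_a(T₂) = k_a(T₁) · θ^(T₂−T₁) = 1.70 × 1.02^(16.9−20.0)
= 1.70 × 1.02^-3.10 = 1.70 × 0.9405 = 1.599 d⁻¹.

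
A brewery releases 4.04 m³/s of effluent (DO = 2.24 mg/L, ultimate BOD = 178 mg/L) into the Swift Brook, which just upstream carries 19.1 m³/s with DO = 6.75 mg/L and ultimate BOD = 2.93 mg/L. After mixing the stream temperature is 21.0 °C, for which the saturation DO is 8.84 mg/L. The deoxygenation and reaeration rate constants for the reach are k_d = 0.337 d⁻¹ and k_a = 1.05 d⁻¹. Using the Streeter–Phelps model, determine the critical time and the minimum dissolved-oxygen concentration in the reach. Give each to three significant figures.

t_c ≈ 1.31 d; minimum DO ≈ 1.93 mg/L

Mixed DO = (19.1×6.75 + 4.04×2.24)/(19.1+4.04) = 138.0/23.14 = 5.963 mg/L.
Mixed L₀ = (19.1×2.93 + 4.04×178)/(23.14) = 775.1/23.14 = 33.50 mg/L.
Initial deficit D₀ = C_s − DO₀ = 8.84 − 5.963 = 2.877 mg/L.
t_c = (1/0.7130) ln[(1.05/0.337)(1 − 2.877×0.7130/(0.337×33.50))] = 1.403 × ln(2.549) = 1.313 d.
D_c = (0.337/1.05) × 33.50 × e^(−0.337×1.313) = 0.3210 × 33.50 × 0.6425 = 6.907 mg/L.
Minimum DO = 8.84 − 6.907 = 1.933 mg/L.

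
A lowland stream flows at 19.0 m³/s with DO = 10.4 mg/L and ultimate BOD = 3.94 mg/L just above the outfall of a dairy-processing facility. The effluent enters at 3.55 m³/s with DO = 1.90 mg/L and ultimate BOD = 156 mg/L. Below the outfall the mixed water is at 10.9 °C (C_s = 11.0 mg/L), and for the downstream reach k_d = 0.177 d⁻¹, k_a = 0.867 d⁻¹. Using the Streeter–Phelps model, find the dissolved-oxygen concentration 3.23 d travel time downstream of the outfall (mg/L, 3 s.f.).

Mixed DO = (19.0×10.4 + 3.55×1.90)/(19.0+3.55) = 204.3/22.55 = 9.062 mg/L.
Mixed L₀ = (19.0×3.94 + 3.55×156)/(22.55) = 628.7/22.55 = 27.88 mg/L.
Initial deficit D₀ = C_s − DO₀ = 11.0 − 9.062 = 1.938 mg/L.
D(3.23) = [0.177×27.88/(0.867−0.177)](e^(−0.177×3.23) − e^(−0.867×3.23)) + 1.938 e^(−0.867×3.23)
= 7.151 × (0.5646 − 0.06079) + 1.938 × 0.06079 = 3.721 mg/L.
DO = 11.0 − 3.721 = 7.279 mg/L.

DO ≈ 7.28 mg/L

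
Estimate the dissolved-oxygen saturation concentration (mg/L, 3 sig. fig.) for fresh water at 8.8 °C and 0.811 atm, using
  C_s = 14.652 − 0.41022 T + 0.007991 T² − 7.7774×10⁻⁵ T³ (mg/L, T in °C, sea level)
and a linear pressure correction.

At sea level: C_s = 14.652 − 0.41022×8.8 + 0.007991×8.8² − 7.7774×10⁻⁵×8.8³ = 11.61 mg/L.
Pressure correction: C_s' = 11.61 × 0.811 = 9.414 mg/L.

C_s ≈ 9.41 mg/L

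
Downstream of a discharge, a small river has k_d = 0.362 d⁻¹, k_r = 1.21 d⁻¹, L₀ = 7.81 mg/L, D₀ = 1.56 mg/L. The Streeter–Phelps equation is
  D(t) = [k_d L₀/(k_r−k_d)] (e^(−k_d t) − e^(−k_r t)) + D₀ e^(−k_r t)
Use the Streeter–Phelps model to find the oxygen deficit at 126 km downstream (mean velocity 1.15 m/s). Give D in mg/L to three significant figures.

D ≈ 1.72 mg/L

Travel time t = x/v = 126 km / (1.15 m/s) = 126000 m / 1.15 m/s = 109600 s = 1.268 d.
k_d L₀/(k_r−k_d) = 0.362×7.81/(1.21−0.362) = 2.827/0.8480 = 3.334 mg/L.
e^(−k_d t) = e^(−0.362×1.268) = 0.6319; e^(−k_r t) = e^(−1.21×1.268) = 0.2156.
D = 3.334 × (0.6319 − 0.2156) + 1.56 × 0.2156 = 1.388 + 0.3363 = 1.724 mg/L.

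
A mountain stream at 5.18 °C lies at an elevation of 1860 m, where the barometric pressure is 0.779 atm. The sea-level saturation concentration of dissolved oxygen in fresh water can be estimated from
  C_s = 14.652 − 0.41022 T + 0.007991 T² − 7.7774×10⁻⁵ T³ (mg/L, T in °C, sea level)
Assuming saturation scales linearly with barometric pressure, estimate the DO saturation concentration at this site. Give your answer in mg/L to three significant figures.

C_s ≈ 9.92 mg/L

At sea level: C_s = 14.652 − 0.41022×5.18 + 0.007991×5.18² − 7.7774×10⁻⁵×5.18³ = 12.73 mg/L.
Pressure correction: C_s' = 12.73 × 0.779 = 9.917 mg/L.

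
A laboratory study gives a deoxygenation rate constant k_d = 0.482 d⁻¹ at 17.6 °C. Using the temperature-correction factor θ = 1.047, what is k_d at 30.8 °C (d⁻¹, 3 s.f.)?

k_d ≈ 0.884 d⁻¹

k_d(T₂) = k_d(T₁) · θ^(T₂−T₁) = 0.482 × 1.047^(30.8−17.6)
= 0.482 × 1.047^13.2 = 0.482 × 1.834 = 0.8838 d⁻¹.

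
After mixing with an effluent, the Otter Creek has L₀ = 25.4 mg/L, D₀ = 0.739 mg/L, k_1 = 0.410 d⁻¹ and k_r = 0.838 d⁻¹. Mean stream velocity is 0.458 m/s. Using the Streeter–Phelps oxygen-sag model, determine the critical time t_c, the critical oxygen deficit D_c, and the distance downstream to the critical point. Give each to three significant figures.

With k_r/k_1 = 2.044 and 1 − D₀(k_r−k_1)/(k_1 L₀) = 0.9696,
t_c = ln(2.044 × 0.9696) / (0.838 − 0.410) = ln(1.982) / 0.4280 = 0.6840/0.4280 = 1.598 d.
D_c = (k_1/k_r) L₀ e^(−k_1 t_c) = (0.410/0.838) × 25.4 × e^(−0.410×1.598) = 0.4893 × 25.4 × 0.5193 = 6.454 mg/L.
x_c = v t_c = 0.458 m/s × 1.598 d × 86400 s/d = 63240 m ≈ 63.2 km.

t_c ≈ 1.60 d; D_c ≈ 6.45 mg/L; x_c ≈ 63.2 km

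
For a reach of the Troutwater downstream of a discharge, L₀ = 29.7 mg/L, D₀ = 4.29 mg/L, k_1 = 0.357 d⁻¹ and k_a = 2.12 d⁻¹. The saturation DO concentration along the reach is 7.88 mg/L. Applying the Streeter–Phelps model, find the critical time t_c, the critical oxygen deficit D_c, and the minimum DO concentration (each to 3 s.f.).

t_c ≈ 0.302 d; D_c ≈ 4.49 mg/L; min DO ≈ 3.39 mg/L

t_c = [1/(k_a−k_1)] ln[(k_a/k_1)(1 − D₀(k_a−k_1)/(k_1 L₀))]
= [1/(2.12−0.357)] ln[(2.12/0.357)(1 − 4.29×1.763/(0.357×29.7))]
= (1/1.763) ln[5.938 × 0.2867] = 0.5672 × ln(1.702) = 0.5672 × 0.5320 = 0.3018 d.
L(t_c) = L₀ e^(−k_1 t_c) = 29.7 × 0.8979 = 26.67 mg/L, and at the critical point k_a D_c = k_1 L, so D_c = (0.357/2.12) × 26.67 = 4.491 mg/L.
Minimum DO = C_s − D_c = 7.88 − 4.491 = 3.389 mg/L.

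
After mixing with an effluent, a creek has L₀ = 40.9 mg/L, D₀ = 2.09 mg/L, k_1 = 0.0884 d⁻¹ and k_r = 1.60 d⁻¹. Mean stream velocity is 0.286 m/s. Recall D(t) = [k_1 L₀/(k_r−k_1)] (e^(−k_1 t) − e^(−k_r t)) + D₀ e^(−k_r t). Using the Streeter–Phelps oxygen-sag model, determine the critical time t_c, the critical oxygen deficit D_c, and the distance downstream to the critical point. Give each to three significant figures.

t_c ≈ 0.546 d; D_c ≈ 2.15 mg/L; x_c ≈ 13.5 km

With k_r/k_1 = 18.10 and 1 − D₀(k_r−k_1)/(k_1 L₀) = 0.1262,
t_c = ln(18.10 × 0.1262) / (1.60 − 0.0884) = ln(2.284) / 1.512 = 0.8261/1.512 = 0.5465 d.
L(t_c) = L₀ e^(−k_1 t_c) = 40.9 × 0.9528 = 38.97 mg/L, and at the critical point k_r D_c = k_1 L, so D_c = (0.0884/1.60) × 38.97 = 2.153 mg/L.
x_c = v t_c = 0.286 m/s × 0.5465 d × 86400 s/d = 13500 m ≈ 13.5 km.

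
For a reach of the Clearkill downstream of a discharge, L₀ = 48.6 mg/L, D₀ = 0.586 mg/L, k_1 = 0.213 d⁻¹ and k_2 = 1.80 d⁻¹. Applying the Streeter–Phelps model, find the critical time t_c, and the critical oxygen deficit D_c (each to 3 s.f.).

t_c ≈ 1.29 d; D_c ≈ 4.37 mg/L

At the critical point dD/dt = 0, so k_1 L₀ e^(−k_1 t) = k_2 D. Substituting D(t) from the Streeter–Phelps equation and solving for t gives
t_c = ln[(k_2/k_1)(1 − D₀(k_2−k_1)/(k_1 L₀))] / (k_2−k_1).
Here k_2−k_1 = 1.587 d⁻¹ and 1 − D₀(k_2−k_1)/(k_1 L₀) = 1 − 0.586×1.587/(0.213×48.6) = 0.9102, so
t_c = ln(8.451 × 0.9102) / 1.587 = 2.040 / 1.587 = 1.286 d.
L(t_c) = L₀ e^(−k_1 t_c) = 48.6 × 0.7605 = 36.96 mg/L, and at the critical point k_2 D_c = k_1 L, so D_c = (0.213/1.80) × 36.96 = 4.373 mg/L.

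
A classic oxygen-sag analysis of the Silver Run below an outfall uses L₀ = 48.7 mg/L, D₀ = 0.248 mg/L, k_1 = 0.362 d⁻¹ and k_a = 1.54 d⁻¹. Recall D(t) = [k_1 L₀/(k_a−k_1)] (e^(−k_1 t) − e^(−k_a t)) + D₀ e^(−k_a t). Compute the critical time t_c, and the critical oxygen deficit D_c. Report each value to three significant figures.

At the critical point dD/dt = 0, so k_1 L₀ e^(−k_1 t) = k_a D. Substituting D(t) from the Streeter–Phelps equation and solving for t gives
t_c = ln[(k_a/k_1)(1 − D₀(k_a−k_1)/(k_1 L₀))] / (k_a−k_1).
Here k_a−k_1 = 1.178 d⁻¹ and 1 − D₀(k_a−k_1)/(k_1 L₀) = 1 − 0.248×1.178/(0.362×48.7) = 0.9834, so
t_c = ln(4.254 × 0.9834) / 1.178 = 1.431 / 1.178 = 1.215 d.
L(t_c) = L₀ e^(−k_1 t_c) = 48.7 × 0.6442 = 31.37 mg/L, and at the critical point k_a D_c = k_1 L, so D_c = (0.362/1.54) × 31.37 = 7.374 mg/L.

t_c ≈ 1.21 d; D_c ≈ 7.37 mg/L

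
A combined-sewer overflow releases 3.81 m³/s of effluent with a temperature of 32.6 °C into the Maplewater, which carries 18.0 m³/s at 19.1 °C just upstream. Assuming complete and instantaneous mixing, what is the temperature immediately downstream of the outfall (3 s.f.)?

21.5 °C

Flow-weighted mixing: C = (Q_r C_r + Q_w C_w)/(Q_r + Q_w)
= (18.0×19.1 + 3.81×32.6)/(18.0 + 3.81) = 468.0/21.81 = 21.46 °C.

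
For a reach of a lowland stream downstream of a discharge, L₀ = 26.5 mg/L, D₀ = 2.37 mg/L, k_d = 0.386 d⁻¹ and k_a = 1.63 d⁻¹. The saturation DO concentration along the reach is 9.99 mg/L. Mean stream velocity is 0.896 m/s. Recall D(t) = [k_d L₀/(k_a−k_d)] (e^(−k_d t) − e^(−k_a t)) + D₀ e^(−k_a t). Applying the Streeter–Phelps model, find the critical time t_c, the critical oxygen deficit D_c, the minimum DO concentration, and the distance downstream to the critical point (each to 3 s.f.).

With k_a/k_d = 4.223 and 1 − D₀(k_a−k_d)/(k_d L₀) = 0.7118,
t_c = ln(4.223 × 0.7118) / (1.63 − 0.386) = ln(3.006) / 1.244 = 1.101/1.244 = 0.8846 d.
L(t_c) = L₀ e^(−k_d t_c) = 26.5 × 0.7107 = 18.83 mg/L, and at the critical point k_a D_c = k_d L, so D_c = (0.386/1.63) × 18.83 = 4.460 mg/L.
Minimum DO = C_s − D_c = 9.99 − 4.460 = 5.530 mg/L.
x_c = v t_c = 0.896 m/s × 0.8846 d × 86400 s/d = 68480 m ≈ 68.5 km.

t_c ≈ 0.885 d; D_c ≈ 4.46 mg/L; min DO ≈ 5.53 mg/L; x_c ≈ 68.5 km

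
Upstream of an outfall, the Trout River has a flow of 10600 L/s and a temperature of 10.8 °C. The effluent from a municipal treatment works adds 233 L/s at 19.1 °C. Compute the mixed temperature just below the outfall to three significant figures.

Flow-weighted mixing: C = (Q_r C_r + Q_w C_w)/(Q_r + Q_w)
= (10600×10.8 + 233×19.1)/(10600 + 233) = 118900/10830 = 10.98 °C.

11.0 °C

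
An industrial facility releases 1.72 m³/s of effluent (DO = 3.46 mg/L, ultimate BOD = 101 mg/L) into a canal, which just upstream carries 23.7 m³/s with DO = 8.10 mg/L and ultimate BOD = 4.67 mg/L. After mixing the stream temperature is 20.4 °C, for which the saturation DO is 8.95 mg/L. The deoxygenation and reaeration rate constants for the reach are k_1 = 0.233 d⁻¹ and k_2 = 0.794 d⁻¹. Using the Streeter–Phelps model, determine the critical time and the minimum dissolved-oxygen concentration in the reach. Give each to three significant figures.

Mixed DO = (23.7×8.10 + 1.72×3.46)/(23.7+1.72) = 197.9/25.42 = 7.786 mg/L.
Mixed L₀ = (23.7×4.67 + 1.72×101)/(25.42) = 284.4/25.42 = 11.19 mg/L.
Initial deficit D₀ = C_s − DO₀ = 8.95 − 7.786 = 1.164 mg/L.
t_c = (1/0.5610) ln[(0.794/0.233)(1 − 1.164×0.5610/(0.233×11.19))] = 1.783 × ln(2.554) = 1.671 d.
D_c = (0.233/0.794) × 11.19 × e^(−0.233×1.671) = 0.2935 × 11.19 × 0.6774 = 2.224 mg/L.
Minimum DO = 8.95 − 2.224 = 6.726 mg/L.

t_c ≈ 1.67 d; minimum DO ≈ 6.73 mg/L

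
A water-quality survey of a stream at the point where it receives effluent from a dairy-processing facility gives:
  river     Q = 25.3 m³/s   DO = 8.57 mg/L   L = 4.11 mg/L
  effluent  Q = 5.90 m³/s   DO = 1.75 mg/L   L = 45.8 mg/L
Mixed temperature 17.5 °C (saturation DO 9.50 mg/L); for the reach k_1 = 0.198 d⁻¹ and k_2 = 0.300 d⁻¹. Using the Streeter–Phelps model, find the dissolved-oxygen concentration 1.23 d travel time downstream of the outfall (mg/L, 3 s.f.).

DO ≈ 5.81 mg/L

Mixed DO = (25.3×8.57 + 5.90×1.75)/(25.3+5.90) = 227.1/31.20 = 7.280 mg/L.
Mixed L₀ = (25.3×4.11 + 5.90×45.8)/(31.20) = 374.2/31.20 = 11.99 mg/L.
Initial deficit D₀ = C_s − DO₀ = 9.50 − 7.280 = 2.220 mg/L.
D(1.23) = [0.198×11.99/(0.300−0.198)](e^(−0.198×1.23) − e^(−0.300×1.23)) + 2.220 e^(−0.300×1.23)
= 23.28 × (0.7838 − 0.6914) + 2.220 × 0.6914 = 3.687 mg/L.
DO = 9.50 − 3.687 = 5.813 mg/L.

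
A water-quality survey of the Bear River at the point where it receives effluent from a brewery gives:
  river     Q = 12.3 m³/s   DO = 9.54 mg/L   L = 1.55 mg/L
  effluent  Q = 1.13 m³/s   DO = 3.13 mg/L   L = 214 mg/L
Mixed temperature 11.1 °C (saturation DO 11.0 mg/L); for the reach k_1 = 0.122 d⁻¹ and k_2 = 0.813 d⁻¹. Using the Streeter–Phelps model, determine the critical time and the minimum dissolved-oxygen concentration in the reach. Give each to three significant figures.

Mixed DO = (12.3×9.54 + 1.13×3.13)/(12.3+1.13) = 120.9/13.43 = 9.001 mg/L.
Mixed L₀ = (12.3×1.55 + 1.13×214)/(13.43) = 260.9/13.43 = 19.43 mg/L.
Initial deficit D₀ = C_s − DO₀ = 11.0 − 9.001 = 1.999 mg/L.
t_c = (1/0.6910) ln[(0.813/0.122)(1 − 1.999×0.6910/(0.122×19.43))] = 1.447 × ln(2.779) = 1.479 d.
D_c = (0.122/0.813) × 19.43 × e^(−0.122×1.479) = 0.1501 × 19.43 × 0.8349 = 2.434 mg/L.
Minimum DO = 11.0 − 2.434 = 8.566 mg/L.

t_c ≈ 1.48 d; minimum DO ≈ 8.57 mg/L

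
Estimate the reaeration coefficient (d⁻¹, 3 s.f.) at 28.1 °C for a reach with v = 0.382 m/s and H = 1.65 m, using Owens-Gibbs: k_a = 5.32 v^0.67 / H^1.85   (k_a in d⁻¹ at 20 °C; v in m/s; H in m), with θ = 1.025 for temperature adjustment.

k_a ≈ 1.35 d⁻¹

k_a(20) = 5.32 × 0.382^0.67 / 1.65^1.85 = 5.32 × 0.5248 / 2.525 = 1.105 d⁻¹.
k_a(28.1) = 1.105 × 1.025^(28.1−20) = 1.105 × 1.221 = 1.350 d⁻¹.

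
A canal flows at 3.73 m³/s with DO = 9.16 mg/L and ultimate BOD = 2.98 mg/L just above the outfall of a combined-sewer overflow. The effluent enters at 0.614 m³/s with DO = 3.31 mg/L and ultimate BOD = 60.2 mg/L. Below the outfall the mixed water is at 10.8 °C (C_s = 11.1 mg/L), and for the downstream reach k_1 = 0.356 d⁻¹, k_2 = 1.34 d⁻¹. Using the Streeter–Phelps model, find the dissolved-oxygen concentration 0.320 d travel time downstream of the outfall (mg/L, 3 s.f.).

DO ≈ 8.33 mg/L

Mixed DO = (3.73×9.16 + 0.614×3.31)/(3.73+0.614) = 36.20/4.344 = 8.333 mg/L.
Mixed L₀ = (3.73×2.98 + 0.614×60.2)/(4.344) = 48.08/4.344 = 11.07 mg/L.
Initial deficit D₀ = C_s − DO₀ = 11.1 − 8.333 = 2.767 mg/L.
D(0.320) = [0.356×11.07/(1.34−0.356)](e^(−0.356×0.320) − e^(−1.34×0.320)) + 2.767 e^(−1.34×0.320)
= 4.004 × (0.8923 − 0.6513) + 2.767 × 0.6513 = 2.767 mg/L.
DO = 11.1 − 2.767 = 8.333 mg/L.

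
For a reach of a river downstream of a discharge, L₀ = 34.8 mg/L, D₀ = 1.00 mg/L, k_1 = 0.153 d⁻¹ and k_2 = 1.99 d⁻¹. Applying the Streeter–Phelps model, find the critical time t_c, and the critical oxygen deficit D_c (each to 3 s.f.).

With k_2/k_1 = 13.01 and 1 − D₀(k_2−k_1)/(k_1 L₀) = 0.6550,
t_c = ln(13.01 × 0.6550) / (1.99 − 0.153) = ln(8.519) / 1.837 = 2.142/1.837 = 1.166 d.
D_c = (k_1/k_2) L₀ e^(−k_1 t_c) = (0.153/1.99) × 34.8 × e^(−0.153×1.166) = 0.07688 × 34.8 × 0.8366 = 2.238 mg/L.

t_c ≈ 1.17 d; D_c ≈ 2.24 mg/L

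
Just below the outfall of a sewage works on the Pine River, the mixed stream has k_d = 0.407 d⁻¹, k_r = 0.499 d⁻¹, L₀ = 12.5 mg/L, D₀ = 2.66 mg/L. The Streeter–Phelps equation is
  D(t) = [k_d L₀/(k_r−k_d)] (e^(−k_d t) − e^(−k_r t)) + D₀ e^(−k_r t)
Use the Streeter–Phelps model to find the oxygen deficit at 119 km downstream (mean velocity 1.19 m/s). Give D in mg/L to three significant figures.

Travel time t = x/v = 119 km / (1.19 m/s) = 119000 m / 1.19 m/s = 100000 s = 1.157 d.
k_d L₀/(k_r−k_d) = 0.407×12.5/(0.499−0.407) = 5.087/0.09200 = 55.30 mg/L.
e^(−k_d t) = e^(−0.407×1.157) = 0.6243; e^(−k_r t) = e^(−0.499×1.157) = 0.5613.
D = 55.30 × (0.6243 − 0.5613) + 2.66 × 0.5613 = 3.487 + 1.493 = 4.980 mg/L.

D ≈ 4.98 mg/L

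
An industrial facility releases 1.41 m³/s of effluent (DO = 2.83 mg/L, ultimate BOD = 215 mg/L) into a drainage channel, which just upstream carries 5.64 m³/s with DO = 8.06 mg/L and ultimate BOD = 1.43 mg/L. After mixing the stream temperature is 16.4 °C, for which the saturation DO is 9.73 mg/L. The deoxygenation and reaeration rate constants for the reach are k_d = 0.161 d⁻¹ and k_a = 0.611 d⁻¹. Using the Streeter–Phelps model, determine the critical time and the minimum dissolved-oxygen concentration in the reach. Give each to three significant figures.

t_c ≈ 2.54 d; minimum DO ≈ 2.01 mg/L

Mixed DO = (5.64×8.06 + 1.41×2.83)/(5.64+1.41) = 49.45/7.050 = 7.014 mg/L.
Mixed L₀ = (5.64×1.43 + 1.41×215)/(7.050) = 311.2/7.050 = 44.14 mg/L.
Initial deficit D₀ = C_s − DO₀ = 9.73 − 7.014 = 2.716 mg/L.
t_c = (1/0.4500) ln[(0.611/0.161)(1 − 2.716×0.4500/(0.161×44.14))] = 2.222 × ln(3.142) = 2.544 d.
D_c = (0.161/0.611) × 44.14 × e^(−0.161×2.544) = 0.2635 × 44.14 × 0.6639 = 7.722 mg/L.
Minimum DO = 9.73 − 7.722 = 2.008 mg/L.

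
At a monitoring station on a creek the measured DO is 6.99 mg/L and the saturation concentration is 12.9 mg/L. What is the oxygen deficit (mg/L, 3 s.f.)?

D = C_s − C = 12.9 − 6.99 = 5.91 mg/L.

D ≈ 5.91 mg/L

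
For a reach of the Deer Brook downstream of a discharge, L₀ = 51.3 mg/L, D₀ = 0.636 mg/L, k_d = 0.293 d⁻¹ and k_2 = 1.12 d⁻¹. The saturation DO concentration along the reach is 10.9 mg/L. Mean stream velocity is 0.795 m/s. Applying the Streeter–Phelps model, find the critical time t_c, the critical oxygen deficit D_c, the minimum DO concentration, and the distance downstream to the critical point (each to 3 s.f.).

With k_2/k_d = 3.823 and 1 − D₀(k_2−k_d)/(k_d L₀) = 0.9650,
t_c = ln(3.823 × 0.9650) / (1.12 − 0.293) = ln(3.689) / 0.8270 = 1.305/0.8270 = 1.578 d.
L(t_c) = L₀ e^(−k_d t_c) = 51.3 × 0.6297 = 32.31 mg/L, and at the critical point k_2 D_c = k_d L, so D_c = (0.293/1.12) × 32.31 = 8.451 mg/L.
Minimum DO = C_s − D_c = 10.9 − 8.451 = 2.449 mg/L.
x_c = v t_c = 0.795 m/s × 1.578 d × 86400 s/d = 108400 m ≈ 108 km.

t_c ≈ 1.58 d; D_c ≈ 8.45 mg/L; min DO ≈ 2.45 mg/L; x_c ≈ 108 km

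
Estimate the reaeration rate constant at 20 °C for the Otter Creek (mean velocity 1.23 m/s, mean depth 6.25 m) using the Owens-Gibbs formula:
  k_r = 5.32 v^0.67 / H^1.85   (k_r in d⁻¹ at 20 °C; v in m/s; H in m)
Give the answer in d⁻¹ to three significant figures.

k_r ≈ 0.206 d⁻¹

k_r = 5.32 × 1.23^0.67 / 6.25^1.85 = 5.32 × 1.149 / 29.67 = 0.2060 d⁻¹.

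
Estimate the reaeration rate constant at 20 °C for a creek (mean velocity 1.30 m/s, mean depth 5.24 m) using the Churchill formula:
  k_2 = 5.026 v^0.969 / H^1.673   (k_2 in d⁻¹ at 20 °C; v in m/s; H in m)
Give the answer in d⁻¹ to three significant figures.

k_2 = 5.026 × 1.30^0.969 / 5.24^1.673 = 5.026 × 1.289 / 15.98 = 0.4057 d⁻¹.

k_2 ≈ 0.406 d⁻¹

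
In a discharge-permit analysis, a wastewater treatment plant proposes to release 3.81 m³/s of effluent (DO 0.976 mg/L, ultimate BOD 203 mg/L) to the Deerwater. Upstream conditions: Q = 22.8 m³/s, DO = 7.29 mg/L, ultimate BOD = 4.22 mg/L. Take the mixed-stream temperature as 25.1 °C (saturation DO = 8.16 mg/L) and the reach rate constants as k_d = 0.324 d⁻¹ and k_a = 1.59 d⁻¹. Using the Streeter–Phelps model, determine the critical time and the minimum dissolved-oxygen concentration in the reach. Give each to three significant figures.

Mixed DO = (22.8×7.29 + 3.81×0.976)/(22.8+3.81) = 169.9/26.61 = 6.386 mg/L.
Mixed L₀ = (22.8×4.22 + 3.81×203)/(26.61) = 869.6/26.61 = 32.68 mg/L.
Initial deficit D₀ = C_s − DO₀ = 8.16 − 6.386 = 1.774 mg/L.
t_c = (1/1.266) ln[(1.59/0.324)(1 − 1.774×1.266/(0.324×32.68))] = 0.7899 × ln(3.867) = 1.068 d.
D_c = (0.324/1.59) × 32.68 × e^(−0.324×1.068) = 0.2038 × 32.68 × 0.7074 = 4.711 mg/L.
Minimum DO = 8.16 − 4.711 = 3.449 mg/L.

t_c ≈ 1.07 d; minimum DO ≈ 3.45 mg/L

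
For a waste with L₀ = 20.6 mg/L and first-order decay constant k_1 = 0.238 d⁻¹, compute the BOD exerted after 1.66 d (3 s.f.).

y ≈ 6.72 mg/L

y_t = L₀(1 − e^(−k_1 t)) = 20.6 × (1 − e^(−0.238×1.66))
= 20.6 × (1 − 0.6736) = 20.6 × 0.3264 = 6.723 mg/L.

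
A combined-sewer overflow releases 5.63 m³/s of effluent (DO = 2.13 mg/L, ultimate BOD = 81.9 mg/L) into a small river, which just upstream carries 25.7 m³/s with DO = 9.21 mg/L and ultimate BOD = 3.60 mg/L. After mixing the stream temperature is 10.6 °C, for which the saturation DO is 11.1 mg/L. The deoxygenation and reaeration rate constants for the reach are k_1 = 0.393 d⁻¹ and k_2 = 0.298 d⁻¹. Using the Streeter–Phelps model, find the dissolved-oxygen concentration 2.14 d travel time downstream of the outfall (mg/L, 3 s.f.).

Mixed DO = (25.7×9.21 + 5.63×2.13)/(25.7+5.63) = 248.7/31.33 = 7.938 mg/L.
Mixed L₀ = (25.7×3.60 + 5.63×81.9)/(31.33) = 553.6/31.33 = 17.67 mg/L.
Initial deficit D₀ = C_s − DO₀ = 11.1 − 7.938 = 3.162 mg/L.
D(2.14) = [0.393×17.67/(0.298−0.393)](e^(−0.393×2.14) − e^(−0.298×2.14)) + 3.162 e^(−0.298×2.14)
= -73.10 × (0.4313 − 0.5285) + 3.162 × 0.5285 = 8.778 mg/L.
DO = 11.1 − 8.778 = 2.322 mg/L.

DO ≈ 2.32 mg/L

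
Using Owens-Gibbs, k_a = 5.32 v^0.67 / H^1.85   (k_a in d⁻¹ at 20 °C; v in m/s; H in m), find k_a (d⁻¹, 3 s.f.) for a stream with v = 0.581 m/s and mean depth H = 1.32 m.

k_a = 5.32 × 0.581^0.67 / 1.32^1.85 = 5.32 × 0.6950 / 1.671 = 2.212 d⁻¹.

k_a ≈ 2.21 d⁻¹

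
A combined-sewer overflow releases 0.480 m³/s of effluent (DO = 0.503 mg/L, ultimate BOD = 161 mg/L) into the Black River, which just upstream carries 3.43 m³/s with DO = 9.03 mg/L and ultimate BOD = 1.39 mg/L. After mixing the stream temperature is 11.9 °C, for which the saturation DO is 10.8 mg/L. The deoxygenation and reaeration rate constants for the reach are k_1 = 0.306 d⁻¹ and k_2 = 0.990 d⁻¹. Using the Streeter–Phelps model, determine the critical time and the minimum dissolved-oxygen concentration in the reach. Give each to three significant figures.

Mixed DO = (3.43×9.03 + 0.480×0.503)/(3.43+0.480) = 31.21/3.910 = 7.983 mg/L.
Mixed L₀ = (3.43×1.39 + 0.480×161)/(3.910) = 82.05/3.910 = 20.98 mg/L.
Initial deficit D₀ = C_s − DO₀ = 10.8 − 7.983 = 2.817 mg/L.
t_c = (1/0.6840) ln[(0.990/0.306)(1 − 2.817×0.6840/(0.306×20.98))] = 1.462 × ln(2.265) = 1.195 d.
D_c = (0.306/0.990) × 20.98 × e^(−0.306×1.195) = 0.3091 × 20.98 × 0.6937 = 4.500 mg/L.
Minimum DO = 10.8 − 4.500 = 6.300 mg/L.

t_c ≈ 1.19 d; minimum DO ≈ 6.30 mg/L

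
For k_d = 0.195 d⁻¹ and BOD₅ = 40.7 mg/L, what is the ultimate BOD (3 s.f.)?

BOD₅ = L₀(1 − e^(−5k_d)) ⇒ L₀ = BOD₅ / (1 − e^(−5×0.195))
= 40.7 / (1 − 0.3772) = 40.7 / 0.6228 = 65.35 mg/L.

L₀ ≈ 65.3 mg/L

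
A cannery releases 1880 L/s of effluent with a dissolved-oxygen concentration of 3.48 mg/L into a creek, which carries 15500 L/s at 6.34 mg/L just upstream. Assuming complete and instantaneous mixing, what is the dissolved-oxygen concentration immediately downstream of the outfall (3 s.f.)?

Flow-weighted mixing: C = (Q_r C_r + Q_w C_w)/(Q_r + Q_w)
= (15500×6.34 + 1880×3.48)/(15500 + 1880) = 104800/17380 = 6.031 mg/L.

6.03 mg/L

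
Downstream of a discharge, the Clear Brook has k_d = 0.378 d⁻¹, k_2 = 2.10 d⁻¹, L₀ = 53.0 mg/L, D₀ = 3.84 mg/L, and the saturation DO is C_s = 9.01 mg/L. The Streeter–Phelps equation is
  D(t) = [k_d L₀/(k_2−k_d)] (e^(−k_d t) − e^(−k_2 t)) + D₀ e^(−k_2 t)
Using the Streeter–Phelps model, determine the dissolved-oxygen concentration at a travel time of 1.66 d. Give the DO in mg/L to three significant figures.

k_d L₀/(k_2−k_d) = 0.378×53.0/(2.10−0.378) = 20.03/1.722 = 11.63 mg/L.
e^(−k_d t) = e^(−0.378×1.660) = 0.5339; e^(−k_2 t) = e^(−2.10×1.660) = 0.03062.
D = 11.63 × (0.5339 − 0.03062) + 3.84 × 0.03062 = 5.856 + 0.1176 = 5.973 mg/L.
DO = C_s − D = 9.01 − 5.973 = 3.037 mg/L.

DO ≈ 3.04 mg/L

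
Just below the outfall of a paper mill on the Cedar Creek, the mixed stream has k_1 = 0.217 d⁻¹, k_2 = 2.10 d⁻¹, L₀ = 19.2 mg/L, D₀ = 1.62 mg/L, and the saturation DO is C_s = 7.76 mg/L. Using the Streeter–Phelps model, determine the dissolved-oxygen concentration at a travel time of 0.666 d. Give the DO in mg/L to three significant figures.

k_1 L₀/(k_2−k_1) = 0.217×19.2/(2.10−0.217) = 4.166/1.883 = 2.213 mg/L.
e^(−k_1 t) = e^(−0.217×0.6660) = 0.8654; e^(−k_2 t) = e^(−2.10×0.6660) = 0.2469.
D = 2.213 × (0.8654 − 0.2469) + 1.62 × 0.2469 = 1.369 + 0.4000 = 1.769 mg/L.
DO = C_s − D = 7.76 − 1.769 = 5.991 mg/L.

DO ≈ 5.99 mg/L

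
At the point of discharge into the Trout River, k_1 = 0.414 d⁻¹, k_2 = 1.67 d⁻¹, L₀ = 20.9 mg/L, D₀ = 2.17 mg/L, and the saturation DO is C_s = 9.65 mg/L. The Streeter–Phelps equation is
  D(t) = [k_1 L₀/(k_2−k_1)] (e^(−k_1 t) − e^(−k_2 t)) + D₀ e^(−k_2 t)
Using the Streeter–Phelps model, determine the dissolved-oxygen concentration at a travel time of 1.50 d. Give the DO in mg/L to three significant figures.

k_1 L₀/(k_2−k_1) = 0.414×20.9/(1.67−0.414) = 8.653/1.256 = 6.889 mg/L.
e^(−k_1 t) = e^(−0.414×1.500) = 0.5374; e^(−k_2 t) = e^(−1.67×1.500) = 0.08168.
D = 6.889 × (0.5374 − 0.08168) + 2.17 × 0.08168 = 3.140 + 0.1772 = 3.317 mg/L.
DO = C_s − D = 9.65 − 3.317 = 6.333 mg/L.

DO ≈ 6.33 mg/L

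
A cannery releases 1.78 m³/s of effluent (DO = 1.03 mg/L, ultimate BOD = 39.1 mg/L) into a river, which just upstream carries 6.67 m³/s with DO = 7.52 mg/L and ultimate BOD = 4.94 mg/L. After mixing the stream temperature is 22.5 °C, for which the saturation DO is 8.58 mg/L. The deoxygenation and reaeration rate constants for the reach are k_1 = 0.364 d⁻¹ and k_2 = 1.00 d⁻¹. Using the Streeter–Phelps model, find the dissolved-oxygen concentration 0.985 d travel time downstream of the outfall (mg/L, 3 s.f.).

DO ≈ 5.41 mg/L

Mixed DO = (6.67×7.52 + 1.78×1.03)/(6.67+1.78) = 51.99/8.450 = 6.153 mg/L.
Mixed L₀ = (6.67×4.94 + 1.78×39.1)/(8.450) = 102.5/8.450 = 12.14 mg/L.
Initial deficit D₀ = C_s − DO₀ = 8.58 − 6.153 = 2.427 mg/L.
D(0.985) = [0.364×12.14/(1.00−0.364)](e^(−0.364×0.985) − e^(−1.00×0.985)) + 2.427 e^(−1.00×0.985)
= 6.946 × (0.6987 − 0.3734) + 2.427 × 0.3734 = 3.166 mg/L.
DO = 8.58 − 3.166 = 5.414 mg/L.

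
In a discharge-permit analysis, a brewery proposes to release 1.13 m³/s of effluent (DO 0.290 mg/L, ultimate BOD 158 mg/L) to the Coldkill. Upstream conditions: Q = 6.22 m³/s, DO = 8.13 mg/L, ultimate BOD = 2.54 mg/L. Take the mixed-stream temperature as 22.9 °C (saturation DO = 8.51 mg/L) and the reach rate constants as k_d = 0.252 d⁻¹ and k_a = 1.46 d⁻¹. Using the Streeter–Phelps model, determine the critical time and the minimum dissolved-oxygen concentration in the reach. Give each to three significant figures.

t_c ≈ 1.17 d; minimum DO ≈ 5.11 mg/L

Mixed DO = (6.22×8.13 + 1.13×0.290)/(6.22+1.13) = 50.90/7.350 = 6.925 mg/L.
Mixed L₀ = (6.22×2.54 + 1.13×158)/(7.350) = 194.3/7.350 = 26.44 mg/L.
Initial deficit D₀ = C_s − DO₀ = 8.51 − 6.925 = 1.585 mg/L.
t_c = (1/1.208) ln[(1.46/0.252)(1 − 1.585×1.208/(0.252×26.44))] = 0.8278 × ln(4.128) = 1.174 d.
D_c = (0.252/1.46) × 26.44 × e^(−0.252×1.174) = 0.1726 × 26.44 × 0.7439 = 3.395 mg/L.
Minimum DO = 8.51 − 3.395 = 5.115 mg/L.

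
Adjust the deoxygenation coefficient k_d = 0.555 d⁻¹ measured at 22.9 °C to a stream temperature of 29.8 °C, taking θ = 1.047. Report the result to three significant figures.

k_d ≈ 0.762 d⁻¹

k_d(T₂) = k_d(T₁) · θ^(T₂−T₁) = 0.555 × 1.047^(29.8−22.9)
= 0.555 × 1.047^6.90 = 0.555 × 1.373 = 0.7619 d⁻¹.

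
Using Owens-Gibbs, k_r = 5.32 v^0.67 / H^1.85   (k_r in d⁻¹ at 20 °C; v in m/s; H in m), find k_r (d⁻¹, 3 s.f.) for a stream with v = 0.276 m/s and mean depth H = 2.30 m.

k_r ≈ 0.481 d⁻¹

k_r = 5.32 × 0.276^0.67 / 2.30^1.85 = 5.32 × 0.4221 / 4.669 = 0.4810 d⁻¹.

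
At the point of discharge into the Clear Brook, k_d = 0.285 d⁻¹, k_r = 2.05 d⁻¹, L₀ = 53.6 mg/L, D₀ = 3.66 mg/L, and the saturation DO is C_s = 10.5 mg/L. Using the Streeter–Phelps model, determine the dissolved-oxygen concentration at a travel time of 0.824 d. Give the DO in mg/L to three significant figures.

k_d L₀/(k_r−k_d) = 0.285×53.6/(2.05−0.285) = 15.28/1.765 = 8.655 mg/L.
e^(−k_d t) = e^(−0.285×0.8240) = 0.7907; e^(−k_r t) = e^(−2.05×0.8240) = 0.1847.
D = 8.655 × (0.7907 − 0.1847) + 3.66 × 0.1847 = 5.245 + 0.6759 = 5.921 mg/L.
DO = C_s − D = 10.5 − 5.921 = 4.579 mg/L.

DO ≈ 4.58 mg/L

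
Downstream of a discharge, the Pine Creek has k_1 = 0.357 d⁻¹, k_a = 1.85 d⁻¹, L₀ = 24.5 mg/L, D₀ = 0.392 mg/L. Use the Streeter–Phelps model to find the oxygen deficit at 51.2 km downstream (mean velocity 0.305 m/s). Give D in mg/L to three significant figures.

D ≈ 2.78 mg/L

Travel time t = x/v = 51.2 km / (0.305 m/s) = 51200 m / 0.305 m/s = 167900 s = 1.943 d.
k_1 L₀/(k_a−k_1) = 0.357×24.5/(1.85−0.357) = 8.746/1.493 = 5.858 mg/L.
e^(−k_1 t) = e^(−0.357×1.943) = 0.4998; e^(−k_a t) = e^(−1.85×1.943) = 0.02748.
D = 5.858 × (0.4998 − 0.02748) + 0.392 × 0.02748 = 2.767 + 0.01077 = 2.778 mg/L.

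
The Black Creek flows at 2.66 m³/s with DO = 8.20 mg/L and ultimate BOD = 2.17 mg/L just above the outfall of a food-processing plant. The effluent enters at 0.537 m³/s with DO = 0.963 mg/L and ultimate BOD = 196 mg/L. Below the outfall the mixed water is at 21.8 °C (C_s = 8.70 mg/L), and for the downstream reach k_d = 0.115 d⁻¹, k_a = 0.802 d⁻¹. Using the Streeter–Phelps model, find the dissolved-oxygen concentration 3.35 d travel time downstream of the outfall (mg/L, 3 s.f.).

Mixed DO = (2.66×8.20 + 0.537×0.963)/(2.66+0.537) = 22.33/3.197 = 6.984 mg/L.
Mixed L₀ = (2.66×2.17 + 0.537×196)/(3.197) = 111.0/3.197 = 34.73 mg/L.
Initial deficit D₀ = C_s − DO₀ = 8.70 − 6.984 = 1.716 mg/L.
D(3.35) = [0.115×34.73/(0.802−0.115)](e^(−0.115×3.35) − e^(−0.802×3.35)) + 1.716 e^(−0.802×3.35)
= 5.813 × (0.6803 − 0.06811) + 1.716 × 0.06811 = 3.676 mg/L.
DO = 8.70 − 3.676 = 5.024 mg/L.

DO ≈ 5.02 mg/L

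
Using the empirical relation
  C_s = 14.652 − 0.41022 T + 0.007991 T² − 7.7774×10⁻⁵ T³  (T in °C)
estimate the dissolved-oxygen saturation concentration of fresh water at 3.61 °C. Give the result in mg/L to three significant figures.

C_s = 14.652 − 0.41022×3.61 + 0.007991×3.61² − 7.7774×10⁻⁵×3.61³ = 13.27 mg/L.

C_s ≈ 13.3 mg/L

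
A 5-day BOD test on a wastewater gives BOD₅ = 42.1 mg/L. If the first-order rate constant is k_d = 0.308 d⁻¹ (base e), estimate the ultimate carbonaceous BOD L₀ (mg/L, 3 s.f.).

L₀ ≈ 53.6 mg/L

BOD₅ = L₀(1 − e^(−5k_d)) ⇒ L₀ = BOD₅ / (1 − e^(−5×0.308))
= 42.1 / (1 − 0.2144) = 42.1 / 0.7856 = 53.59 mg/L.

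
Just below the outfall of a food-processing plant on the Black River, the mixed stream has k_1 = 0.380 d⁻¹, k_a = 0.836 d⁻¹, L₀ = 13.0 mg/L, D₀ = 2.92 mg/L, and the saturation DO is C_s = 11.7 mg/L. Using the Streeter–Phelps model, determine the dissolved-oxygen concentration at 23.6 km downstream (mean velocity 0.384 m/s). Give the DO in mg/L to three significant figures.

DO ≈ 7.80 mg/L

Travel time t = x/v = 23.6 km / (0.384 m/s) = 23600 m / 0.384 m/s = 61460 s = 0.7113 d.
k_1 L₀/(k_a−k_1) = 0.380×13.0/(0.836−0.380) = 4.940/0.4560 = 10.83 mg/L.
e^(−k_1 t) = e^(−0.380×0.7113) = 0.7631; e^(−k_a t) = e^(−0.836×0.7113) = 0.5517.
D = 10.83 × (0.7631 − 0.5517) + 2.92 × 0.5517 = 2.290 + 1.611 = 3.901 mg/L.
DO = C_s − D = 11.7 − 3.901 = 7.799 mg/L.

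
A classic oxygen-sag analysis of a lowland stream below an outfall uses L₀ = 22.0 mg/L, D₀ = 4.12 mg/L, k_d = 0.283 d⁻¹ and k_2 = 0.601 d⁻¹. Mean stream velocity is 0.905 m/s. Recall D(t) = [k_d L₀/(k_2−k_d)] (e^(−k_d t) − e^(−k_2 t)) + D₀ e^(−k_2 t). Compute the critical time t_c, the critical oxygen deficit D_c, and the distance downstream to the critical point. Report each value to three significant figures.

At the critical point dD/dt = 0, so k_d L₀ e^(−k_d t) = k_2 D. Substituting D(t) from the Streeter–Phelps equation and solving for t gives
t_c = ln[(k_2/k_d)(1 − D₀(k_2−k_d)/(k_d L₀))] / (k_2−k_d).
Here k_2−k_d = 0.3180 d⁻¹ and 1 − D₀(k_2−k_d)/(k_d L₀) = 1 − 4.12×0.3180/(0.283×22.0) = 0.7896, so
t_c = ln(2.124 × 0.7896) / 0.3180 = 0.5169 / 0.3180 = 1.625 d.
L(t_c) = L₀ e^(−k_d t_c) = 22.0 × 0.6313 = 13.89 mg/L, and at the critical point k_2 D_c = k_d L, so D_c = (0.283/0.601) × 13.89 = 6.540 mg/L.
x_c = v t_c = 0.905 m/s × 1.625 d × 86400 s/d = 127100 m ≈ 127 km.

t_c ≈ 1.63 d; D_c ≈ 6.54 mg/L; x_c ≈ 127 km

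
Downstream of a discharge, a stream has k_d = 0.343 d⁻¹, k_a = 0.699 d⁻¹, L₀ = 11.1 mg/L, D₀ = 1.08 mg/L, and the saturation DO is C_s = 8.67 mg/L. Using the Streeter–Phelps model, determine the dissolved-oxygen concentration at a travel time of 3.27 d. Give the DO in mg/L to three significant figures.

DO ≈ 6.16 mg/L

k_d L₀/(k_a−k_d) = 0.343×11.1/(0.699−0.343) = 3.807/0.3560 = 10.69 mg/L.
e^(−k_d t) = e^(−0.343×3.270) = 0.3258; e^(−k_a t) = e^(−0.699×3.270) = 0.1017.
D = 10.69 × (0.3258 − 0.1017) + 1.08 × 0.1017 = 2.396 + 0.1098 = 2.506 mg/L.
DO = C_s − D = 8.67 − 2.506 = 6.164 mg/L.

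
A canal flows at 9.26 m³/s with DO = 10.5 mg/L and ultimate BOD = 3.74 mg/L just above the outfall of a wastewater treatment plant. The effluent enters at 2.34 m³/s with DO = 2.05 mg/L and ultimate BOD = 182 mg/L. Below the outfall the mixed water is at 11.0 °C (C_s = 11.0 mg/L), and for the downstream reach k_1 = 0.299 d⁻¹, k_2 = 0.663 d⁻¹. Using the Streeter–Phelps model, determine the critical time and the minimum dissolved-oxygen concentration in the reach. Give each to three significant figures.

t_c ≈ 2.00 d; minimum DO ≈ 1.14 mg/L

Mixed DO = (9.26×10.5 + 2.34×2.05)/(9.26+2.34) = 102.0/11.60 = 8.795 mg/L.
Mixed L₀ = (9.26×3.74 + 2.34×182)/(11.60) = 460.5/11.60 = 39.70 mg/L.
Initial deficit D₀ = C_s − DO₀ = 11.0 − 8.795 = 2.205 mg/L.
t_c = (1/0.3640) ln[(0.663/0.299)(1 − 2.205×0.3640/(0.299×39.70))] = 2.747 × ln(2.067) = 1.995 d.
D_c = (0.299/0.663) × 39.70 × e^(−0.299×1.995) = 0.4510 × 39.70 × 0.5507 = 9.859 mg/L.
Minimum DO = 11.0 − 9.859 = 1.141 mg/L.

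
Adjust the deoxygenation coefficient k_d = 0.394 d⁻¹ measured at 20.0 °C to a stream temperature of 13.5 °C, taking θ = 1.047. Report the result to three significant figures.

k_d(T₂) = k_d(T₁) · θ^(T₂−T₁) = 0.394 × 1.047^(13.5−20.0)
= 0.394 × 1.047^-6.50 = 0.394 × 0.7419 = 0.2923 d⁻¹.

k_d ≈ 0.292 d⁻¹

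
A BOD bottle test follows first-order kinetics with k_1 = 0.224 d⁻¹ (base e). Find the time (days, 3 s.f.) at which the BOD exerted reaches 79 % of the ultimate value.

t ≈ 6.97 d

y/L₀ = 1 − e^(−k_1 t) = 0.79 ⇒ e^(−k_1 t) = 0.210
t = −ln(0.210) / 0.224 = 1.561 / 0.224 = 6.967 d.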